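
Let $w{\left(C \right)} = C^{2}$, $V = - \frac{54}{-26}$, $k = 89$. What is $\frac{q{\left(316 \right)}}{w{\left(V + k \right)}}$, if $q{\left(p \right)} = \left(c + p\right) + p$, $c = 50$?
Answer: $\frac{57629}{700928} \approx 0.082218$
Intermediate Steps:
$V = \frac{27}{13}$ ($V = \left(-54\right) \left(- \frac{1}{26}\right) = \frac{27}{13} \approx 2.0769$)
$q{\left(p \right)} = 50 + 2 p$ ($q{\left(p \right)} = \left(50 + p\right) + p = 50 + 2 p$)
$\frac{q{\left(316 \right)}}{w{\left(V + k \right)}} = \frac{50 + 2 \cdot 316}{\left(\frac{27}{13} + 89\right)^{2}} = \frac{50 + 632}{\left(\frac{1184}{13}\right)^{2}} = \frac{682}{\frac{1401856}{169}} = 682 \cdot \frac{169}{1401856} = \frac{57629}{700928}$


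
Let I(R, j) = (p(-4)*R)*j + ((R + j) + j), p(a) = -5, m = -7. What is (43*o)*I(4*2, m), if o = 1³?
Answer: 11782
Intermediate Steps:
o = 1
I(R, j) = R + 2*j - 5*R*j (I(R, j) = (-5*R)*j + ((R + j) + j) = -5*R*j + (R + 2*j) = R + 2*j - 5*R*j)
(43*o)*I(4*2, m) = (43*1)*(4*2 + 2*(-7) - 5*4*2*(-7)) = 43*(8 - 14 - 5*8*(-7)) = 43*(8 - 14 + 280) = 43*274 = 11782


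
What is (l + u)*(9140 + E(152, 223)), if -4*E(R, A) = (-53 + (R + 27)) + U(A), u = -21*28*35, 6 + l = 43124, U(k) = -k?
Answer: 413087733/2 ≈ 2.0654e+8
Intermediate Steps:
l = 43118 (l = -6 + 43124 = 43118)
u = -20580 (u = -588*35 = -20580)
E(R, A) = 13/2 - R/4 + A/4 (E(R, A) = -((-53 + (R + 27)) - A)/4 = -((-53 + (27 + R)) - A)/4 = -((-26 + R) - A)/4 = -(-26 + R - A)/4 = 13/2 - R/4 + A/4)
(l + u)*(9140 + E(152, 223)) = (43118 - 20580)*(9140 + (13/2 - 1/4*152 + (1/4)*223)) = 22538*(9140 + (13/2 - 38 + 223/4)) = 22538*(9140 + 97/4) = 22538*(36657/4) = 413087733/2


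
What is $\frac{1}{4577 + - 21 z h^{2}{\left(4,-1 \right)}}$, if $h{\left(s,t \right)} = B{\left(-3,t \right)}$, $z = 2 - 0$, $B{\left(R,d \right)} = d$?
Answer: $\frac{1}{4535} \approx 0.00022051$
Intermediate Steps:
$z = 2$ ($z = 2 + 0 = 2$)
$h{\left(s,t \right)} = t$
$\frac{1}{4577 + - 21 z h^{2}{\left(4,-1 \right)}} = \frac{1}{4577 + \left(-21\right) 2 \left(-1\right)^{2}} = \frac{1}{4577 - 42} = \frac{1}{4535}$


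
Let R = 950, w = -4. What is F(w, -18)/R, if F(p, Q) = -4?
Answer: -2/475 ≈ -0.0042105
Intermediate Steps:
F(w, -18)/R = -4/950 = -4*1/950 = -2/475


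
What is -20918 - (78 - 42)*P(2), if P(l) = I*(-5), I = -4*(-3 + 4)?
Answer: -21638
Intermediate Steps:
I = -4 (I = -4*1 = -4)
P(l) = 20 (P(l) = -4*(-5) = 20)
-20918 - (78 - 42)*P(2) = -20918 - (78 - 42)*20 = -20918 - 36*20 = -20918 - 1*720 = -20918 - 720 = -21638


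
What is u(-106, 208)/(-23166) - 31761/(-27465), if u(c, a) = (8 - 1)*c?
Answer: 126025726/106042365 ≈ 1.1884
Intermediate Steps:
u(c, a) = 7*c
u(-106, 208)/(-23166) - 31761/(-27465) = (7*(-106))/(-23166) - 31761/(-27465) = -742*(-1/23166) - 31761*(-1/27465) = 371/11583 + 10587/9155 = 126025726/106042365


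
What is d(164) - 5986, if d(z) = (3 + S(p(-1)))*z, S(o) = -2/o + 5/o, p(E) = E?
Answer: -5986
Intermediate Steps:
S(o) = 3/o
d(z) = 0 (d(z) = (3 + 3/(-1))*z = (3 + 3*(-1))*z = (3 - 3)*z = 0*z = 0)
d(164) - 5986 = 0 - 5986 = -5986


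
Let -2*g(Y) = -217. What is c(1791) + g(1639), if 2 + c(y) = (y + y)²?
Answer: 25661661/2 ≈ 1.2831e+7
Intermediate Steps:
g(Y) = 217/2 (g(Y) = -½*(-217) = 217/2)
c(y) = -2 + 4*y² (c(y) = -2 + (y + y)² = -2 + (2*y)² = -2 + 4*y²)
c(1791) + g(1639) = (-2 + 4*1791²) + 217/2 = (-2 + 4*3207681) + 217/2 = (-2 + 12830724) + 217/2 = 12830722 + 217/2 = 25661661/2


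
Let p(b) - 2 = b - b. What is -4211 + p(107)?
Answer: -4209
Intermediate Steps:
p(b) = 2 (p(b) = 2 + (b - b) = 2 + 0 = 2)
-4211 + p(107) = -4211 + 2 = -4209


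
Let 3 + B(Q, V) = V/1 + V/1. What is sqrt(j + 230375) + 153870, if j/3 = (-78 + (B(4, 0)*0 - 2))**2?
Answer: 153870 + 5*sqrt(9983) ≈ 1.5437e+5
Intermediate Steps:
B(Q, V) = -3 + 2*V (B(Q, V) = -3 + (V/1 + V/1) = -3 + (V*1 + V*1) = -3 + (V + V) = -3 + 2*V)
j = 19200 (j = 3*(-78 + ((-3 + 2*0)*0 - 2))**2 = 3*(-78 + ((-3 + 0)*0 - 2))**2 = 3*(-78 + (-3*0 - 2))**2 = 3*(-78 + (0 - 2))**2 = 3*(-78 - 2)**2 = 3*(-80)**2 = 3*6400 = 19200)
sqrt(j + 230375) + 153870 = sqrt(19200 + 230375) + 153870 = sqrt(249575) + 153870 = 5*sqrt(9983) + 153870 = 153870 + 5*sqrt(9983)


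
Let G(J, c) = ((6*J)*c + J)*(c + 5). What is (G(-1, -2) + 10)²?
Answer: 1849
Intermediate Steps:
G(J, c) = (5 + c)*(J + 6*J*c) (G(J, c) = (6*J*c + J)*(5 + c) = (J + 6*J*c)*(5 + c) = (5 + c)*(J + 6*J*c))
(G(-1, -2) + 10)² = (-(5 + 6*(-2)² + 31*(-2)) + 10)² = (-(5 + 6*4 - 62) + 10)² = (-(5 + 24 - 62) + 10)² = (-1*(-33) + 10)² = (33 + 10)² = 43² = 1849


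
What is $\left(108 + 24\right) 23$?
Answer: $3036$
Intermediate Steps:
$\left(108 + 24\right) 23 = 132 \cdot 23 = 3036$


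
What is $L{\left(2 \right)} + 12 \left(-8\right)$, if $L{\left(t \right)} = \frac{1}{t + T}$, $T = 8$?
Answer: $- \frac{959}{10} \approx -95.9$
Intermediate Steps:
$L{\left(t \right)} = \frac{1}{8 + t}$ ($L{\left(t \right)} = \frac{1}{t + 8} = \frac{1}{8 + t}$)
$L{\left(2 \right)} + 12 \left(-8\right) = \frac{1}{8 + 2} + 12 \left(-8\right) = \frac{1}{10} - 96 = - \frac{959}{10}$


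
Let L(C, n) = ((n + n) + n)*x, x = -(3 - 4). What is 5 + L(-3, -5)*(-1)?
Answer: 20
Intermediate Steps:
x = 1 (x = -1*(-1) = 1)
L(C, n) = 3*n (L(C, n) = ((n + n) + n)*1 = (2*n + n)*1 = (3*n)*1 = 3*n)
5 + L(-3, -5)*(-1) = 5 + (3*(-5))*(-1) = 5 - 15*(-1) = 5 + 15 = 20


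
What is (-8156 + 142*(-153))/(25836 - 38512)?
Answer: 14941/6338 ≈ 2.3574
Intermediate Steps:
(-8156 + 142*(-153))/(25836 - 38512) = (-8156 - 21726)/(-12676) = -29882*(-1/12676) = 14941/6338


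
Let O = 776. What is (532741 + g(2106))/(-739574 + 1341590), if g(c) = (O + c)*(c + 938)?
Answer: 9305549/602016 ≈ 15.457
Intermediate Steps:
g(c) = (776 + c)*(938 + c) (g(c) = (776 + c)*(c + 938) = (776 + c)*(938 + c))
(532741 + g(2106))/(-739574 + 1341590) = (532741 + (727888 + 2106**2 + 1714*2106))/(-739574 + 1341590) = (532741 + (727888 + 4435236 + 3609684))/602016 = (532741 + 8772808)*(1/602016) = 9305549*(1/602016) = 9305549/602016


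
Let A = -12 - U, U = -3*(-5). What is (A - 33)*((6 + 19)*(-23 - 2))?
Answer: 37500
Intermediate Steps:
U = 15
A = -27 (A = -12 - 1*15 = -12 - 15 = -27)
(A - 33)*((6 + 19)*(-23 - 2)) = (-27 - 33)*((6 + 19)*(-23 - 2)) = -1500*(-25) = -60*(-625) = 37500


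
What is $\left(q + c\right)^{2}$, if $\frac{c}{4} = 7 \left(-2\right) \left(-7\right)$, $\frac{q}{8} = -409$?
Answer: $8294400$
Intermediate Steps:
$q = -3272$ ($q = 8 \left(-409\right) = -3272$)
$c = 392$ ($c = 4 \cdot 7 \left(-2\right) \left(-7\right) = 4 \left(\left(-14\right) \left(-7\right)\right) = 4 \cdot 98 = 392$)
$\left(q + c\right)^{2} = \left(-3272 + 392\right)^{2} = \left(-2880\right)^{2} = 8294400$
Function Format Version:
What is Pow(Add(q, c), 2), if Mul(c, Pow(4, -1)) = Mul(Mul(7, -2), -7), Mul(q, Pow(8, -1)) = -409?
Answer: 8294400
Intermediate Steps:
q = -3272 (q = Mul(8, -409) = -3272)
c = 392 (c = Mul(4, Mul(Mul(7, -2), -7)) = Mul(4, Mul(-14, -7)) = Mul(4, 98) = 392)
Pow(Add(q, c), 2) = Pow(Add(-3272, 392), 2) = Pow(-2880, 2) = 8294400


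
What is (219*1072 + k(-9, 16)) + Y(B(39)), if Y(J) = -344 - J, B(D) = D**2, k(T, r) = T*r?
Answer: 232759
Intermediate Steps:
(219*1072 + k(-9, 16)) + Y(B(39)) = (219*1072 - 9*16) + (-344 - 1*39**2) = (234768 - 144) + (-344 - 1*1521) = 234624 + (-344 - 1521) = 234624 - 1865 = 232759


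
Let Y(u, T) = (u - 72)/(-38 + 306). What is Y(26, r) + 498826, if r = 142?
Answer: 66842661/134 ≈ 4.9883e+5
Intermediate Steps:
Y(u, T) = -18/67 + u/268 (Y(u, T) = (-72 + u)/268 = (-72 + u)*(1/268) = -18/67 + u/268)
Y(26, r) + 498826 = (-18/67 + (1/268)*26) + 498826 = (-18/67 + 13/134) + 498826 = -23/134 + 498826 = 66842661/134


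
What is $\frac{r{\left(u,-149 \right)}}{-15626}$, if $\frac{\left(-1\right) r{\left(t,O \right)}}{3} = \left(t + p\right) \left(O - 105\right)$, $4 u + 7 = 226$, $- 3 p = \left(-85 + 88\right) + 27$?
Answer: $- \frac{68199}{31252} \approx -2.1822$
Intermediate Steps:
$p = -10$ ($p = - \frac{\left(-85 + 88\right) + 27}{3} = - \frac{3 + 27}{3} = \left(- \frac{1}{3}\right) 30 = -10$)
$u = \frac{219}{4}$ ($u = - \frac{7}{4} + \frac{1}{4} \cdot 226 = - \frac{7}{4} + \frac{113}{2} = \frac{219}{4} \approx 54.75$)
$r{\left(t,O \right)} = - 3 \left(-105 + O\right) \left(-10 + t\right)$ ($r{\left(t,O \right)} = - 3 \left(t - 10\right) \left(O - 105\right) = - 3 \left(-10 + t\right) \left(-105 + O\right) = - 3 \left(-105 + O\right) \left(-10 + t\right)$)
$\frac{r{\left(u,-149 \right)}}{-15626} = \frac{-3150 + 30 \left(-149\right) + 315 \cdot \frac{219}{4} - \left(-447\right) \frac{219}{4}}{-15626} = \left(-3150 - 4470 + \frac{68985}{4} + \frac{97893}{4}\right) \left(- \frac{1}{15626}\right) = \frac{68199}{2} \left(- \frac{1}{15626}\right) = - \frac{68199}{31252}$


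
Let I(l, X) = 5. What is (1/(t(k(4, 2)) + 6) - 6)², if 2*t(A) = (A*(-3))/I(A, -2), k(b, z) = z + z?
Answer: 19321/576 ≈ 33.543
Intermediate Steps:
k(b, z) = 2*z
t(A) = -3*A/10 (t(A) = ((A*(-3))/5)/2 = (-3*A*(⅕))/2 = (-3*A/5)/2 = -3*A/10)
(1/(t(k(4, 2)) + 6) - 6)² = (1/(-3*2/5 + 6) - 6)² = (1/(-3/10*4 + 6) - 6)² = (1/(-6/5 + 6) - 6)² = (1/(24/5) - 6)² = (5/24 - 6)² = (-139/24)² = 19321/576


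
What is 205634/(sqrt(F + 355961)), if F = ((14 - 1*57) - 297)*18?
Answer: 205634*sqrt(349841)/349841 ≈ 347.66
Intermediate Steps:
F = -6120 (F = ((14 - 57) - 297)*18 = (-43 - 297)*18 = -340*18 = -6120)
205634/(sqrt(F + 355961)) = 205634/(sqrt(-6120 + 355961)) = 205634/(sqrt(349841)) = 205634*(sqrt(349841)/349841) = 205634*sqrt(349841)/349841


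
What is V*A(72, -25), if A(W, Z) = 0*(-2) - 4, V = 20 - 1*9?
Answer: -44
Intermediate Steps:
V = 11 (V = 20 - 9 = 11)
A(W, Z) = -4 (A(W, Z) = 0 - 4 = -4)
V*A(72, -25) = 11*(-4) = -44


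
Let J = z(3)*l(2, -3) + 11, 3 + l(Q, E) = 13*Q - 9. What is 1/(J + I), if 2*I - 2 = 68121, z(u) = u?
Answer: 2/68229 ≈ 2.9313e-5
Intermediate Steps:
l(Q, E) = -12 + 13*Q (l(Q, E) = -3 + (13*Q - 9) = -3 + (-9 + 13*Q) = -12 + 13*Q)
J = 53 (J = 3*(-12 + 13*2) + 11 = 3*(-12 + 26) + 11 = 3*14 + 11 = 42 + 11 = 53)
I = 68123/2 (I = 1 + (1/2)*68121 = 1 + 68121/2 = 68123/2 ≈ 34062.)
1/(J + I) = 1/(53 + 68123/2) = 1/(68229/2) = 2/68229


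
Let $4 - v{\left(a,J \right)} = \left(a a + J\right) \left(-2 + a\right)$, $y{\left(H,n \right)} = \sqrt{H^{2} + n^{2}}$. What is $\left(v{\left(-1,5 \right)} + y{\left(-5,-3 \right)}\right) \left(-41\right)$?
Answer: $-902 - 41 \sqrt{34} \approx -1141.1$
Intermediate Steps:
$v{\left(a,J \right)} = 4 - \left(-2 + a\right) \left(J + a^{2}\right)$ ($v{\left(a,J \right)} = 4 - \left(a a + J\right) \left(-2 + a\right) = 4 - \left(a^{2} + J\right) \left(-2 + a\right) = 4 - \left(J + a^{2}\right) \left(-2 + a\right) = 4 - \left(-2 + a\right) \left(J + a^{2}\right)$)
$\left(v{\left(-1,5 \right)} + y{\left(-5,-3 \right)}\right) \left(-41\right) = \left(\left(4 - \left(-1\right)^{3} + 2 \cdot 5 + 2 \left(-1\right)^{2} - 5 \left(-1\right)\right) + \sqrt{\left(-5\right)^{2} + \left(-3\right)^{2}}\right) \left(-41\right) = \left(\left(4 - -1 + 10 + 2 \cdot 1 + 5\right) + \sqrt{25 + 9}\right) \left(-41\right) = \left(\left(4 + 1 + 10 + 2 + 5\right) + \sqrt{34}\right) \left(-41\right) = \left(22 + \sqrt{34}\right) \left(-41\right) = -902 - 41 \sqrt{34}$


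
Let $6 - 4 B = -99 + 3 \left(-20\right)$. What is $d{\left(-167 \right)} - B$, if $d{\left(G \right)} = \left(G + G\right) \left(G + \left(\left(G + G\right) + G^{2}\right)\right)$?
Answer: $- \frac{36590533}{4} \approx -9.1476 \cdot 10^{6}$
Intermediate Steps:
$B = \frac{165}{4}$ ($B = \frac{3}{2} - \frac{-99 + 3 \left(-20\right)}{4} = \frac{3}{2} - \frac{-99 - 60}{4} = \frac{3}{2} - - \frac{159}{4} = \frac{3}{2} + \frac{159}{4} = \frac{165}{4} \approx 41.25$)
$d{\left(G \right)} = 2 G \left(G^{2} + 3 G\right)$ ($d{\left(G \right)} = 2 G \left(G + \left(2 G + G^{2}\right)\right) = 2 G \left(G + \left(G^{2} + 2 G\right)\right) = 2 G \left(G^{2} + 3 G\right)$)
$d{\left(-167 \right)} - B = 2 \left(-167\right)^{2} \left(3 - 167\right) - \frac{165}{4} = 2 \cdot 27889 \left(-164\right) - \frac{165}{4} = -9147592 - \frac{165}{4} = - \frac{36590533}{4}$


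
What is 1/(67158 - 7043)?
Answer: 1/60115 ≈ 1.6635e-5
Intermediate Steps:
1/(67158 - 7043) = 1/60115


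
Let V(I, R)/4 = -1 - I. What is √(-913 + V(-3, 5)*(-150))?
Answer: I*√2113 ≈ 45.967*I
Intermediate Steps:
V(I, R) = -4 - 4*I (V(I, R) = 4*(-1 - I) = -4 - 4*I)
√(-913 + V(-3, 5)*(-150)) = √(-913 + (-4 - 4*(-3))*(-150)) = √(-913 + (-4 + 12)*(-150)) = √(-913 + 8*(-150)) = √(-913 - 1200) = √(-2113) = I*√2113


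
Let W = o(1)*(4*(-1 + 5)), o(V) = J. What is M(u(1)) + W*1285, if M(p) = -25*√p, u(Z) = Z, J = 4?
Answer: 82215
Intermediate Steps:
o(V) = 4
W = 64 (W = 4*(4*(-1 + 5)) = 4*(4*4) = 4*16 = 64)
M(u(1)) + W*1285 = -25*√1 + 64*1285 = -25*1 + 82240 = -25 + 82240 = 82215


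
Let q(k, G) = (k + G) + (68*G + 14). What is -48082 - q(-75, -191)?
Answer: -34842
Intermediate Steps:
q(k, G) = 14 + k + 69*G (q(k, G) = (G + k) + (14 + 68*G) = 14 + k + 69*G)
-48082 - q(-75, -191) = -48082 - (14 - 75 + 69*(-191)) = -48082 - (14 - 75 - 13179) = -48082 - 1*(-13240) = -48082 + 13240 = -34842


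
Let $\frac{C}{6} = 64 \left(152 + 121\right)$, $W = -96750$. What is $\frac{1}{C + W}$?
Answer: $\frac{1}{8082} \approx 0.00012373$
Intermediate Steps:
$C = 104832$ ($C = 6 \cdot 64 \left(152 + 121\right) = 6 \cdot 64 \cdot 273 = 6 \cdot 17472 = 104832$)
$\frac{1}{C + W} = \frac{1}{104832 - 96750} = \frac{1}{8082}$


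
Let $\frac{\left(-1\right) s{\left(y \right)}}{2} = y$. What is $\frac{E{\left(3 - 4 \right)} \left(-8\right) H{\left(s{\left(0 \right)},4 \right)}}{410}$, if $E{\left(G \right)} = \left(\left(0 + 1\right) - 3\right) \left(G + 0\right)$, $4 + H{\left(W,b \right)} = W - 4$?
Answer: $\frac{64}{205} \approx 0.3122$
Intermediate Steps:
$s{\left(y \right)} = - 2 y$
$H{\left(W,b \right)} = -8 + W$ ($H{\left(W,b \right)} = -4 + \left(W - 4\right) = -4 + \left(-4 + W\right) = -8 + W$)
$E{\left(G \right)} = - 2 G$ ($E{\left(G \right)} = \left(1 - 3\right) G = - 2 G$)
$\frac{E{\left(3 - 4 \right)} \left(-8\right) H{\left(s{\left(0 \right)},4 \right)}}{410} = \frac{- 2 \left(3 - 4\right) \left(-8\right) \left(-8 - 0\right)}{410} = \left(-2\right) \left(-1\right) \left(-8\right) \left(-8 + 0\right) \frac{1}{410} = 2 \left(-8\right) \left(-8\right) \frac{1}{410} = \left(-16\right) \left(-8\right) \frac{1}{410} = 128 \cdot \frac{1}{410} = \frac{64}{205}$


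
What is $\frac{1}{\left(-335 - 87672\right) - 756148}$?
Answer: $- \frac{1}{844155} \approx -1.1846 \cdot 10^{-6}$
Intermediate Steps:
$\frac{1}{\left(-335 - 87672\right) - 756148} = \frac{1}{-88007 - 756148} = \frac{1}{-844155} = - \frac{1}{844155}$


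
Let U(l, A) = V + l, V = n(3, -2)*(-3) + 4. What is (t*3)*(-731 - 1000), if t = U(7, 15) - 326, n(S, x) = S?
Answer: 1682532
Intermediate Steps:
V = -5 (V = 3*(-3) + 4 = -9 + 4 = -5)
U(l, A) = -5 + l
t = -324 (t = (-5 + 7) - 326 = 2 - 326 = -324)
(t*3)*(-731 - 1000) = (-324*3)*(-731 - 1000) = -972*(-1731) = 1682532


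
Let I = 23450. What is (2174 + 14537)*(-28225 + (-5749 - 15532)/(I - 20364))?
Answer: -1455922997641/3086 ≈ -4.7178e+8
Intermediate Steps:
(2174 + 14537)*(-28225 + (-5749 - 15532)/(I - 20364)) = (2174 + 14537)*(-28225 + (-5749 - 15532)/(23450 - 20364)) = 16711*(-28225 - 21281/3086) = 16711*(-87123631/3086) = -1455922997641/3086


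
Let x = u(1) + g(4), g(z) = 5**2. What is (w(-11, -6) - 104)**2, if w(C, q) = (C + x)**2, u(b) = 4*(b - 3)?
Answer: 4624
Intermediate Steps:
u(b) = -12 + 4*b (u(b) = 4*(-3 + b) = -12 + 4*b)
g(z) = 25
x = 17 (x = (-12 + 4*1) + 25 = (-12 + 4) + 25 = -8 + 25 = 17)
w(C, q) = (17 + C)**2 (w(C, q) = (C + 17)**2 = (17 + C)**2)
(w(-11, -6) - 104)**2 = ((17 - 11)**2 - 104)**2 = (6**2 - 104)**2 = (36 - 104)**2 = (-68)**2 = 4624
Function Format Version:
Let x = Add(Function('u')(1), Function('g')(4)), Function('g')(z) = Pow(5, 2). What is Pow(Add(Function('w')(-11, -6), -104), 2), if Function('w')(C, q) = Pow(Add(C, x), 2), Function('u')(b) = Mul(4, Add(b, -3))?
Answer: 4624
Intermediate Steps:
Function('u')(b) = Add(-12, Mul(4, b)) (Function('u')(b) = Mul(4, Add(-3, b)) = Add(-12, Mul(4, b)))
Function('g')(z) = 25
x = 17 (x = Add(Add(-12, Mul(4, 1)), 25) = Add(Add(-12, 4), 25) = Add(-8, 25) = 17)
Function('w')(C, q) = Pow(Add(17, C), 2) (Function('w')(C, q) = Pow(Add(C, 17), 2) = Pow(Add(17, C), 2))
Pow(Add(Function('w')(-11, -6), -104), 2) = Pow(Add(Pow(Add(17, -11), 2), -104), 2) = Pow(Add(Pow(6, 2), -104), 2) = Pow(Add(36, -104), 2) = Pow(-68, 2) = 4624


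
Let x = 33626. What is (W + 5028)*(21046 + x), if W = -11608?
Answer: -359741760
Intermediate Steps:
(W + 5028)*(21046 + x) = (-11608 + 5028)*(21046 + 33626) = -6580*54672 = -359741760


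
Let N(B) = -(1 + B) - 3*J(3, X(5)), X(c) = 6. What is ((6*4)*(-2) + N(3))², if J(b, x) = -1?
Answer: 2401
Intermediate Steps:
N(B) = 2 - B (N(B) = -(1 + B) - 3*(-1) = (-1 - B) + 3 = 2 - B)
((6*4)*(-2) + N(3))² = ((6*4)*(-2) + (2 - 1*3))² = (24*(-2) + (2 - 3))² = (-48 - 1)² = (-49)² = 2401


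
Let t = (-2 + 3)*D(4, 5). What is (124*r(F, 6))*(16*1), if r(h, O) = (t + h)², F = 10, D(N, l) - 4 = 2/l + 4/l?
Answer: 11459584/25 ≈ 4.5838e+5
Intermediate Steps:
D(N, l) = 4 + 6/l (D(N, l) = 4 + (2/l + 4/l) = 4 + 6/l)
t = 26/5 (t = (-2 + 3)*(4 + 6/5) = 1*(4 + 6*(⅕)) = 1*(4 + 6/5) = 1*(26/5) = 26/5 ≈ 5.2000)
r(h, O) = (26/5 + h)²
(124*r(F, 6))*(16*1) = (124*((26 + 5*10)²/25))*(16*1) = (124*((26 + 50)²/25))*16 = (124*((1/25)*76²))*16 = (124*((1/25)*5776))*16 = (124*(5776/25))*16 = (716224/25)*16 = 11459584/25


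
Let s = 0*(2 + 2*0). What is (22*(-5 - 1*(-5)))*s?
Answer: 0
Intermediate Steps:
s = 0 (s = 0*(2 + 0) = 0*2 = 0)
(22*(-5 - 1*(-5)))*s = (22*(-5 - 1*(-5)))*0 = (22*(-5 + 5))*0 = (22*0)*0 = 0*0 = 0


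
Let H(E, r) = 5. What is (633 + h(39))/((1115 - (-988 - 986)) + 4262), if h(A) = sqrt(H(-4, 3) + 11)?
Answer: 637/7351 ≈ 0.086655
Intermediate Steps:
h(A) = 4 (h(A) = sqrt(5 + 11) = sqrt(16) = 4)
(633 + h(39))/((1115 - (-988 - 986)) + 4262) = (633 + 4)/((1115 - (-988 - 986)) + 4262) = 637/((1115 - 1*(-1974)) + 4262) = 637/((1115 + 1974) + 4262) = 637/(3089 + 4262) = 637/7351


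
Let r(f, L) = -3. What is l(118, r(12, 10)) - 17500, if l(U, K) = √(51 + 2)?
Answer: -17500 + √53 ≈ -17493.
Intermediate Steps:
l(U, K) = √53
l(118, r(12, 10)) - 17500 = √53 - 17500 = -17500 + √53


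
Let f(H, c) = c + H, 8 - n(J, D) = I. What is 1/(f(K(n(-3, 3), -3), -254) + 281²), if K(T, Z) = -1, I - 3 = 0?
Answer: 1/78706 ≈ 1.2706e-5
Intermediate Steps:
I = 3 (I = 3 + 0 = 3)
n(J, D) = 5 (n(J, D) = 8 - 1*3 = 8 - 3 = 5)
f(H, c) = H + c
1/(f(K(n(-3, 3), -3), -254) + 281²) = 1/((-1 - 254) + 281²) = 1/(-255 + 78961) = 1/78706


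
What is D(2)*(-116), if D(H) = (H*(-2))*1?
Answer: 464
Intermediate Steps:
D(H) = -2*H (D(H) = -2*H*1 = -2*H)
D(2)*(-116) = -2*2*(-116) = -4*(-116) = 464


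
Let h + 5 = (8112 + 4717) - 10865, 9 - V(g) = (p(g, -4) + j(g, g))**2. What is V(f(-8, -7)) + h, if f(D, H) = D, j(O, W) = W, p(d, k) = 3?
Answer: 1943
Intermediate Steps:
V(g) = 9 - (3 + g)**2
h = 1959 (h = -5 + ((8112 + 4717) - 10865) = -5 + (12829 - 10865) = -5 + 1964 = 1959)
V(f(-8, -7)) + h = (9 - (3 - 8)**2) + 1959 = (9 - 1*(-5)**2) + 1959 = (9 - 1*25) + 1959 = (9 - 25) + 1959 = -16 + 1959 = 1943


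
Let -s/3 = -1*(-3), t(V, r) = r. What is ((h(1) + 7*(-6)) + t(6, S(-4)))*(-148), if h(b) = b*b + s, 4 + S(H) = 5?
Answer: 7252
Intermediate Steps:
S(H) = 1 (S(H) = -4 + 5 = 1)
s = -9 (s = -(-3)*(-3) = -3*3 = -9)
h(b) = -9 + b² (h(b) = b*b - 9 = b² - 9 = -9 + b²)
((h(1) + 7*(-6)) + t(6, S(-4)))*(-148) = (((-9 + 1²) + 7*(-6)) + 1)*(-148) = (((-9 + 1) - 42) + 1)*(-148) = ((-8 - 42) + 1)*(-148) = (-50 + 1)*(-148) = -49*(-148) = 7252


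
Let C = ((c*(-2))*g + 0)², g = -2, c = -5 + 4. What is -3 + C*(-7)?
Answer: -115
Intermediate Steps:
c = -1
C = 16 (C = (-1*(-2)*(-2) + 0)² = (2*(-2) + 0)² = (-4 + 0)² = (-4)² = 16)
-3 + C*(-7) = -3 + 16*(-7) = -3 - 112 = -115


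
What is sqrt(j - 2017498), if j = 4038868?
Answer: sqrt(2021370) ≈ 1421.7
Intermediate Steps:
sqrt(j - 2017498) = sqrt(4038868 - 2017498) = sqrt(2021370)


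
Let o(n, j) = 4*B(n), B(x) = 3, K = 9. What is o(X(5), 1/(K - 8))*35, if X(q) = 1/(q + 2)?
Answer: 420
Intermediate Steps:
X(q) = 1/(2 + q)
o(n, j) = 12 (o(n, j) = 4*3 = 12)
o(X(5), 1/(K - 8))*35 = 12*35 = 420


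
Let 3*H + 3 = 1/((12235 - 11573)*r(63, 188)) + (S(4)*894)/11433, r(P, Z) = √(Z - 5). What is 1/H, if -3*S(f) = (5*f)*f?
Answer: -53308299577503924/90360979260096601 - 86532329718*√183/90360979260096601 ≈ -0.58996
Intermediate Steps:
r(P, Z) = √(-5 + Z)
S(f) = -5*f²/3 (S(f) = -5*f*f/3 = -5*f²/3)
H = -58139/34299 + √183/363438 (H = -1 + (1/((12235 - 11573)*(√(-5 + 188))) + (-5/3*4²*894)/11433)/3 = -1 + (1/(662*(√183)) + (-5/3*16*894)*(1/11433))/3 = -1 + ((√183/183)/662 - 80/3*894*(1/11433))/3 = -1 + (√183/121146 - 23840*1/11433)/3 = -1 + (√183/121146 - 23840/11433)/3 = -1 + (-23840/11433 + √183/121146)/3 = -1 + (-23840/34299 + √183/363438) = -58139/34299 + √183/363438 ≈ -1.6950)
1/H = 1/(-58139/34299 + √183/363438)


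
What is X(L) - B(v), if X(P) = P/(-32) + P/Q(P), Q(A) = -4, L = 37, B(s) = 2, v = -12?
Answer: -397/32 ≈ -12.406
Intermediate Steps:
X(P) = -9*P/32 (X(P) = P/(-32) + P/(-4) = P*(-1/32) + P*(-¼) = -P/32 - P/4 = -9*P/32)
X(L) - B(v) = -9/32*37 - 1*2 = -333/32 - 2 = -397/32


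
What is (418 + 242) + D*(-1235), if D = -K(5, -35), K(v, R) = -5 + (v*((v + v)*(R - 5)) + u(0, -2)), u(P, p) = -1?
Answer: -2476750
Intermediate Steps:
K(v, R) = -6 + 2*v²*(-5 + R) (K(v, R) = -5 + (v*((v + v)*(R - 5)) - 1) = -5 + (v*((2*v)*(-5 + R)) - 1) = -5 + (v*(2*v*(-5 + R)) - 1) = -5 + (2*v²*(-5 + R) - 1) = -5 + (-1 + 2*v²*(-5 + R)) = -6 + 2*v²*(-5 + R))
D = 2006 (D = -(-6 - 10*5² + 2*(-35)*5²) = -(-6 - 10*25 + 2*(-35)*25) = -(-6 - 250 - 1750) = -1*(-2006) = 2006)
(418 + 242) + D*(-1235) = (418 + 242) + 2006*(-1235) = 660 - 2477410 = -2476750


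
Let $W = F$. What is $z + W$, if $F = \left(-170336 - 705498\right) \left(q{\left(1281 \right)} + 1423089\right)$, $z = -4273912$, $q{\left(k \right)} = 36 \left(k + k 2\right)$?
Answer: $-1367563887370$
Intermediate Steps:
$q{\left(k \right)} = 108 k$ ($q{\left(k \right)} = 36 \left(k + 2 k\right) = 36 \cdot 3 k = 108 k$)
$F = -1367559613458$ ($F = \left(-170336 - 705498\right) \left(108 \cdot 1281 + 1423089\right) = - 875834 \left(138348 + 1423089\right) = \left(-875834\right) 1561437 = -1367559613458$)
$W = -1367559613458$
$z + W = -4273912 - 1367559613458 = -1367563887370$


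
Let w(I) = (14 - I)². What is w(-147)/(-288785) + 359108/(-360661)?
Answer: -16150528223/14879069555 ≈ -1.0855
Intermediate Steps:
w(-147)/(-288785) + 359108/(-360661) = (-14 - 147)²/(-288785) + 359108/(-360661) = (-161)²*(-1/288785) + 359108*(-1/360661) = 25921*(-1/288785) - 359108/360661 = -3703/41255 - 359108/360661 = -16150528223/14879069555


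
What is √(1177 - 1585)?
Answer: 2*I*√102 ≈ 20.199*I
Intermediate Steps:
√(1177 - 1585) = √(-408) = 2*I*√102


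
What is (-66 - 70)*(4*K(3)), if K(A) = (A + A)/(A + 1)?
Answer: -816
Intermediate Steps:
K(A) = 2*A/(1 + A) (K(A) = (2*A)/(1 + A) = 2*A/(1 + A))
(-66 - 70)*(4*K(3)) = (-66 - 70)*(4*(2*3/(1 + 3))) = -544*2*3/4 = -544*2*3*(¼) = -544*3/2 = -136*6 = -816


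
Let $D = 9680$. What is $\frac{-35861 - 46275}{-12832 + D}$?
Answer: $\frac{10267}{394} \approx 26.058$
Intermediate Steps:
$\frac{-35861 - 46275}{-12832 + D} = \frac{-35861 - 46275}{-12832 + 9680} = - \frac{82136}{-3152} = \left(-82136\right) \left(- \frac{1}{3152}\right) = \frac{10267}{394}$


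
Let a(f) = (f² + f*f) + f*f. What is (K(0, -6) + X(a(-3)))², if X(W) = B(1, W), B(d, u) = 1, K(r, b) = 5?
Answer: 36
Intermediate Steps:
a(f) = 3*f² (a(f) = (f² + f²) + f² = 2*f² + f² = 3*f²)
X(W) = 1
(K(0, -6) + X(a(-3)))² = (5 + 1)² = 6² = 36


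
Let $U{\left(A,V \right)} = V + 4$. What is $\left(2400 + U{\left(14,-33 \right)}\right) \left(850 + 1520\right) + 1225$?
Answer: $5620495$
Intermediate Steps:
$U{\left(A,V \right)} = 4 + V$
$\left(2400 + U{\left(14,-33 \right)}\right) \left(850 + 1520\right) + 1225 = \left(2400 + \left(4 - 33\right)\right) \left(850 + 1520\right) + 1225 = \left(2400 - 29\right) 2370 + 1225 = 2371 \cdot 2370 + 1225 = 5619270 + 1225 = 5620495$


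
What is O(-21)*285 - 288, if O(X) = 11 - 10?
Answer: -3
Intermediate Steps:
O(X) = 1
O(-21)*285 - 288 = 1*285 - 288 = 285 - 288 = -3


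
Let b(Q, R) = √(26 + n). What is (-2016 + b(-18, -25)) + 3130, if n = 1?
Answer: 1114 + 3*√3 ≈ 1119.2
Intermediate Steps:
b(Q, R) = 3*√3 (b(Q, R) = √(26 + 1) = √27 = 3*√3)
(-2016 + b(-18, -25)) + 3130 = (-2016 + 3*√3) + 3130 = 1114 + 3*√3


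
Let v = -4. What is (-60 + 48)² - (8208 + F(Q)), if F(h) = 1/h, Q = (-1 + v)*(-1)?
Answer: -40321/5 ≈ -8064.2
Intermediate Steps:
Q = 5 (Q = (-1 - 4)*(-1) = -5*(-1) = 5)
(-60 + 48)² - (8208 + F(Q)) = (-60 + 48)² - (8208 + 1/5) = (-12)² - (8208 + ⅕) = 144 - 1*41041/5 = 144 - 41041/5 = -40321/5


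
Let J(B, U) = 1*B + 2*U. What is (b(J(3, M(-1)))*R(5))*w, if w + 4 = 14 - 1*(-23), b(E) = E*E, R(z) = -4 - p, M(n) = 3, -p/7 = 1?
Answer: 8019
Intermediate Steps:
p = -7 (p = -7*1 = -7)
R(z) = 3 (R(z) = -4 - 1*(-7) = -4 + 7 = 3)
J(B, U) = B + 2*U
b(E) = E²
w = 33 (w = -4 + (14 - 1*(-23)) = -4 + (14 + 23) = -4 + 37 = 33)
(b(J(3, M(-1)))*R(5))*w = ((3 + 2*3)²*3)*33 = ((3 + 6)²*3)*33 = (9²*3)*33 = (81*3)*33 = 243*33 = 8019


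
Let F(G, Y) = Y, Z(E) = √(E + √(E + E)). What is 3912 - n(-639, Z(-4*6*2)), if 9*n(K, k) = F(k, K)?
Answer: 3983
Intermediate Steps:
Z(E) = √(E + √2*√E) (Z(E) = √(E + √(2*E)) = √(E + √2*√E))
n(K, k) = K/9
3912 - n(-639, Z(-4*6*2)) = 3912 - (-639)/9 = 3912 - 1*(-71) = 3912 + 71 = 3983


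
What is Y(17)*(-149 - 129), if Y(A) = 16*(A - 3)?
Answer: -62272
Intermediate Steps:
Y(A) = -48 + 16*A (Y(A) = 16*(-3 + A) = -48 + 16*A)
Y(17)*(-149 - 129) = (-48 + 16*17)*(-149 - 129) = (-48 + 272)*(-278) = 224*(-278) = -62272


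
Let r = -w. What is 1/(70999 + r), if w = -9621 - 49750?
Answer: 1/130370 ≈ 7.6705e-6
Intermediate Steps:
w = -59371
r = 59371 (r = -1*(-59371) = 59371)
1/(70999 + r) = 1/(70999 + 59371) = 1/130370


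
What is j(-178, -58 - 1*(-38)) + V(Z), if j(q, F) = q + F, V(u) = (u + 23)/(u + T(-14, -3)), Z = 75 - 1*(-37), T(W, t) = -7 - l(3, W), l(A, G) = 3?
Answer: -6687/34 ≈ -196.68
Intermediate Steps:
T(W, t) = -10 (T(W, t) = -7 - 1*3 = -7 - 3 = -10)
Z = 112 (Z = 75 + 37 = 112)
V(u) = (23 + u)/(-10 + u) (V(u) = (u + 23)/(u - 10) = (23 + u)/(-10 + u))
j(q, F) = F + q
j(-178, -58 - 1*(-38)) + V(Z) = ((-58 - 1*(-38)) - 178) + (23 + 112)/(-10 + 112) = ((-58 + 38) - 178) + 135/102 = (-20 - 178) + (1/102)*135 = -198 + 45/34 = -6687/34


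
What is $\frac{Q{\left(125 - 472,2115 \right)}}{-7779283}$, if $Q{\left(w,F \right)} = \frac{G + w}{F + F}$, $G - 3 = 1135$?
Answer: $- \frac{791}{32906367090} \approx -2.4038 \cdot 10^{-8}$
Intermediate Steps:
$G = 1138$ ($G = 3 + 1135 = 1138$)
$Q{\left(w,F \right)} = \frac{1138 + w}{2 F}$ ($Q{\left(w,F \right)} = \frac{1138 + w}{F + F} = \frac{1138 + w}{2 F}$)
$\frac{Q{\left(125 - 472,2115 \right)}}{-7779283} = \frac{\frac{1}{2} \cdot \frac{1}{2115} \left(1138 + \left(125 - 472\right)\right)}{-7779283} = \frac{1}{2} \cdot \frac{1}{2115} \left(1138 - 347\right) \left(- \frac{1}{7779283}\right) = \frac{1}{2} \cdot \frac{1}{2115} \cdot 791 \left(- \frac{1}{7779283}\right) = \frac{791}{4230} \left(- \frac{1}{7779283}\right) = - \frac{791}{32906367090}$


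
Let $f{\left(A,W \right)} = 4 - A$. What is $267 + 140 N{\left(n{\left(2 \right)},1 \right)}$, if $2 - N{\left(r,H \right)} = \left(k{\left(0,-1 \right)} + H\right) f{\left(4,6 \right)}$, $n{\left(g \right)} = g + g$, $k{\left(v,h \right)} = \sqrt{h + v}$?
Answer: $0$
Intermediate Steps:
$n{\left(g \right)} = 2 g$
$N{\left(r,H \right)} = 2$ ($N{\left(r,H \right)} = 2 - \left(\sqrt{-1 + 0} + H\right) \left(4 - 4\right) = 2 - \left(\sqrt{-1} + H\right) \left(4 - 4\right) = 2 - \left(i + H\right) 0 = 2 - 0 = 2 + 0 = 2$)
$267 + 140 N{\left(n{\left(2 \right)},1 \right)} = 267 + 140 \cdot 2 = 267 + 280 = 547$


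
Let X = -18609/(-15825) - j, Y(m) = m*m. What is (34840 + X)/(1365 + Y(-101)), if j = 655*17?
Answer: 62525039/30505325 ≈ 2.0496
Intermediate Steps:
j = 11135
Y(m) = m²
X = -58730922/5275 (X = -18609/(-15825) - 1*11135 = -18609*(-1/15825) - 11135 = 6203/5275 - 11135 = -58730922/5275 ≈ -11134.)
(34840 + X)/(1365 + Y(-101)) = (34840 - 58730922/5275)/(1365 + (-101)²) = 125050078/(5275*(1365 + 10201)) = (125050078/5275)/11566 = (125050078/5275)*(1/11566) = 62525039/30505325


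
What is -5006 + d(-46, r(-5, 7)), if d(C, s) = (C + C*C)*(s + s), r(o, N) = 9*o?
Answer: -191306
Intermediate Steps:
d(C, s) = 2*s*(C + C²) (d(C, s) = (C + C²)*(2*s) = 2*s*(C + C²))
-5006 + d(-46, r(-5, 7)) = -5006 + 2*(-46)*(9*(-5))*(1 - 46) = -5006 + 2*(-46)*(-45)*(-45) = -5006 - 186300 = -191306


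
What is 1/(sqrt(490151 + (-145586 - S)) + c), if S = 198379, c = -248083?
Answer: -13057/3239212037 - sqrt(146186)/61545028703 ≈ -4.0371e-6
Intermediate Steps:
1/(sqrt(490151 + (-145586 - S)) + c) = 1/(sqrt(490151 + (-145586 - 1*198379)) - 248083) = 1/(sqrt(490151 + (-145586 - 198379)) - 248083) = 1/(sqrt(490151 - 343965) - 248083) = 1/(sqrt(146186) - 248083) = 1/(-248083 + sqrt(146186))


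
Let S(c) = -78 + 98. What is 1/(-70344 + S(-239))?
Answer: -1/70324 ≈ -1.4220e-5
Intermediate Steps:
S(c) = 20
1/(-70344 + S(-239)) = 1/(-70344 + 20) = 1/(-70324) = -1/70324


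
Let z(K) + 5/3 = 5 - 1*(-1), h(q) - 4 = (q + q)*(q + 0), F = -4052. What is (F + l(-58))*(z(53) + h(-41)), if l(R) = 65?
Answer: -13437519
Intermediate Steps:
h(q) = 4 + 2*q**2 (h(q) = 4 + (q + q)*(q + 0) = 4 + (2*q)*q = 4 + 2*q**2)
z(K) = 13/3 (z(K) = -5/3 + (5 - 1*(-1)) = -5/3 + (5 + 1) = -5/3 + 6 = 13/3)
(F + l(-58))*(z(53) + h(-41)) = (-4052 + 65)*(13/3 + (4 + 2*(-41)**2)) = -3987*(13/3 + (4 + 2*1681)) = -3987*(13/3 + (4 + 3362)) = -3987*(13/3 + 3366) = -3987*10111/3 = -13437519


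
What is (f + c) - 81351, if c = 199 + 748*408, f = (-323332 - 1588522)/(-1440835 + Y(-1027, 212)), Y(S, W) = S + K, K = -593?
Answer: 46165427202/206065 ≈ 2.2403e+5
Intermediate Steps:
Y(S, W) = -593 + S (Y(S, W) = S - 593 = -593 + S)
f = 273122/206065 (f = (-323332 - 1588522)/(-1440835 + (-593 - 1027)) = -1911854/(-1440835 - 1620) = -1911854/(-1442455) = -1911854*(-1/1442455) = 273122/206065 ≈ 1.3254)
c = 305383 (c = 199 + 305184 = 305383)
(f + c) - 81351 = (273122/206065 + 305383) - 81351 = 62929021017/206065 - 81351 = 46165427202/206065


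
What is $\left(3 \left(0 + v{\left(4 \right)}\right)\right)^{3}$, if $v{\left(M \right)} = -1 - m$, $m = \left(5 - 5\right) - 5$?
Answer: $1728$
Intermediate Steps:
$m = -5$ ($m = 0 - 5 = -5$)
$v{\left(M \right)} = 4$ ($v{\left(M \right)} = -1 - -5 = -1 + 5 = 4$)
$\left(3 \left(0 + v{\left(4 \right)}\right)\right)^{3} = \left(3 \left(0 + 4\right)\right)^{3} = \left(3 \cdot 4\right)^{3} = 12^{3} = 1728$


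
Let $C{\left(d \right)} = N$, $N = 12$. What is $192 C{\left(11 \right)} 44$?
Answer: $101376$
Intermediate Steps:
$C{\left(d \right)} = 12$
$192 C{\left(11 \right)} 44 = 192 \cdot 12 \cdot 44 = 2304 \cdot 44 = 101376$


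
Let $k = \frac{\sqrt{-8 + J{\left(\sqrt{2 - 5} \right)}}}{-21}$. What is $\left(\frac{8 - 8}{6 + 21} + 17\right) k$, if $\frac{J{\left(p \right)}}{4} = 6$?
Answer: $- \frac{68}{21} \approx -3.2381$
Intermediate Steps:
$J{\left(p \right)} = 24$ ($J{\left(p \right)} = 4 \cdot 6 = 24$)
$k = - \frac{4}{21}$ ($k = \frac{\sqrt{-8 + 24}}{-21} = \sqrt{16} \left(- \frac{1}{21}\right) = 4 \left(- \frac{1}{21}\right) = - \frac{4}{21} \approx -0.19048$)
$\left(\frac{8 - 8}{6 + 21} + 17\right) k = \left(\frac{8 - 8}{6 + 21} + 17\right) \left(- \frac{4}{21}\right) = \left(\frac{0}{27} + 17\right) \left(- \frac{4}{21}\right) = \left(0 \cdot \frac{1}{27} + 17\right) \left(- \frac{4}{21}\right) = \left(0 + 17\right) \left(- \frac{4}{21}\right) = 17 \left(- \frac{4}{21}\right) = - \frac{68}{21}$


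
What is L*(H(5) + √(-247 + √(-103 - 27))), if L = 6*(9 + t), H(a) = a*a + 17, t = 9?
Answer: 4536 + 108*√(-247 + I*√130) ≈ 4575.2 + 1697.8*I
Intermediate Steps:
H(a) = 17 + a² (H(a) = a² + 17 = 17 + a²)
L = 108 (L = 6*(9 + 9) = 6*18 = 108)
L*(H(5) + √(-247 + √(-103 - 27))) = 108*((17 + 5²) + √(-247 + √(-103 - 27))) = 108*((17 + 25) + √(-247 + √(-130))) = 108*(42 + √(-247 + I*√130)) = 4536 + 108*√(-247 + I*√130)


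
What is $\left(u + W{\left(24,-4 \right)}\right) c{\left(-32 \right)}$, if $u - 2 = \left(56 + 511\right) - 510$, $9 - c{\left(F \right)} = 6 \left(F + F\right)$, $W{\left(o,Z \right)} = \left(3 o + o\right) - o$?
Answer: $51483$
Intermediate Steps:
$W{\left(o,Z \right)} = 3 o$ ($W{\left(o,Z \right)} = 4 o - o = 3 o$)
$c{\left(F \right)} = 9 - 12 F$ ($c{\left(F \right)} = 9 - 6 \left(F + F\right) = 9 - 6 \cdot 2 F = 9 - 12 F$)
$u = 59$ ($u = 2 + \left(\left(56 + 511\right) - 510\right) = 2 + \left(567 - 510\right) = 2 + 57 = 59$)
$\left(u + W{\left(24,-4 \right)}\right) c{\left(-32 \right)} = \left(59 + 3 \cdot 24\right) \left(9 - -384\right) = \left(59 + 72\right) \left(9 + 384\right) = 131 \cdot 393 = 51483$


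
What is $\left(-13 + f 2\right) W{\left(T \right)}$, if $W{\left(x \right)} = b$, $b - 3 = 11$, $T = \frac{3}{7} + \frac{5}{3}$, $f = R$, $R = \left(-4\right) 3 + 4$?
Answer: $-406$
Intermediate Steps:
$R = -8$ ($R = -12 + 4 = -8$)
$f = -8$
$T = \frac{44}{21}$ ($T = 3 \cdot \frac{1}{7} + 5 \cdot \frac{1}{3} = \frac{3}{7} + \frac{5}{3} = \frac{44}{21} \approx 2.0952$)
$b = 14$ ($b = 3 + 11 = 14$)
$W{\left(x \right)} = 14$
$\left(-13 + f 2\right) W{\left(T \right)} = \left(-13 - 16\right) 14 = \left(-29\right) 14 = -406$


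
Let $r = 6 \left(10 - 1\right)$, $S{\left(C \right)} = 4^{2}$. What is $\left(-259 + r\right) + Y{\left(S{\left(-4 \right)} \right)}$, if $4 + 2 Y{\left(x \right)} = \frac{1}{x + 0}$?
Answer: $- \frac{6623}{32} \approx -206.97$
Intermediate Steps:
$S{\left(C \right)} = 16$
$r = 54$ ($r = 6 \cdot 9 = 54$)
$Y{\left(x \right)} = -2 + \frac{1}{2 x}$ ($Y{\left(x \right)} = -2 + \frac{1}{2 \left(x + 0\right)} = -2 + \frac{1}{2 x}$)
$\left(-259 + r\right) + Y{\left(S{\left(-4 \right)} \right)} = \left(-259 + 54\right) - \left(2 - \frac{1}{2 \cdot 16}\right) = -205 + \left(-2 + \frac{1}{2} \cdot \frac{1}{16}\right) = -205 + \left(-2 + \frac{1}{32}\right) = -205 - \frac{63}{32} = - \frac{6623}{32}$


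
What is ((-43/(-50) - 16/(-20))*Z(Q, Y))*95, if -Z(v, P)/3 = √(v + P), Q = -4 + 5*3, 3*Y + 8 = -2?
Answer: -1577*√69/10 ≈ -1310.0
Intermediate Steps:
Y = -10/3 (Y = -8/3 + (⅓)*(-2) = -8/3 - ⅔ = -10/3 ≈ -3.3333)
Q = 11 (Q = -4 + 15 = 11)
Z(v, P) = -3*√(P + v) (Z(v, P) = -3*√(v + P) = -3*√(P + v))
((-43/(-50) - 16/(-20))*Z(Q, Y))*95 = ((-43/(-50) - 16/(-20))*(-3*√(-10/3 + 11)))*95 = ((-43*(-1/50) - 16*(-1/20))*(-√69))*95 = ((43/50 + ⅘)*(-√69))*95 = (83*(-√69)/50)*95 = -83*√69/50*95 = -1577*√69/10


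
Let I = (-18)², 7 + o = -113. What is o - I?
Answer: -444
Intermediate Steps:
o = -120 (o = -7 - 113 = -120)
I = 324
o - I = -120 - 1*324 = -120 - 324 = -444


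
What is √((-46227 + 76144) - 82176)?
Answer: I*√52259 ≈ 228.6*I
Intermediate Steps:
√((-46227 + 76144) - 82176) = √(29917 - 82176) = √(-52259) = I*√52259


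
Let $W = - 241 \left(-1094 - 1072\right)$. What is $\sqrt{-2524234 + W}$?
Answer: $2 i \sqrt{500557} \approx 1415.0 i$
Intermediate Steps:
$W = 522006$ ($W = \left(-241\right) \left(-2166\right) = 522006$)
$\sqrt{-2524234 + W} = \sqrt{-2524234 + 522006} = \sqrt{-2002228} = 2 i \sqrt{500557}$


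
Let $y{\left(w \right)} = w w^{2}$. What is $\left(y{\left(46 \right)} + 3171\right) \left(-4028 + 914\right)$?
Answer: $-312978798$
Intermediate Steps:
$y{\left(w \right)} = w^{3}$
$\left(y{\left(46 \right)} + 3171\right) \left(-4028 + 914\right) = \left(46^{3} + 3171\right) \left(-4028 + 914\right) = \left(97336 + 3171\right) \left(-3114\right) = 100507 \left(-3114\right) = -312978798$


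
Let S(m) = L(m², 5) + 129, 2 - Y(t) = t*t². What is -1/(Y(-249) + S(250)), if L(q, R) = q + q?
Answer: -1/15563380 ≈ -6.4253e-8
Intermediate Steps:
L(q, R) = 2*q
Y(t) = 2 - t³ (Y(t) = 2 - t*t² = 2 - t³)
S(m) = 129 + 2*m² (S(m) = 2*m² + 129 = 129 + 2*m²)
-1/(Y(-249) + S(250)) = -1/((2 - 1*(-249)³) + (129 + 2*250²)) = -1/((2 - 1*(-15438249)) + (129 + 2*62500)) = -1/((2 + 15438249) + (129 + 125000)) = -1/(15438251 + 125129) = -1/15563380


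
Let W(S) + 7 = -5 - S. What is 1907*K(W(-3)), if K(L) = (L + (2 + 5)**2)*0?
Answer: 0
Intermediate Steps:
W(S) = -12 - S (W(S) = -7 + (-5 - S) = -12 - S)
K(L) = 0 (K(L) = (L + 7**2)*0 = (L + 49)*0 = (49 + L)*0 = 0)
1907*K(W(-3)) = 1907*0 = 0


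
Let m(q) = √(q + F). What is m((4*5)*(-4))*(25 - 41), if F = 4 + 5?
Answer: -16*I*√71 ≈ -134.82*I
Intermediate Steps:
F = 9
m(q) = √(9 + q) (m(q) = √(q + 9) = √(9 + q))
m((4*5)*(-4))*(25 - 41) = √(9 + (4*5)*(-4))*(25 - 41) = √(9 + 20*(-4))*(-16) = √(9 - 80)*(-16) = √(-71)*(-16) = (I*√71)*(-16) = -16*I*√71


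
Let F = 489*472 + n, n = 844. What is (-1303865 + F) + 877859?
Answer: -194354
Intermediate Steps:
F = 231652 (F = 489*472 + 844 = 230808 + 844 = 231652)
(-1303865 + F) + 877859 = (-1303865 + 231652) + 877859 = -1072213 + 877859 = -194354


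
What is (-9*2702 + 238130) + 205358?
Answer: 419170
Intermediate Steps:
(-9*2702 + 238130) + 205358 = (-24318 + 238130) + 205358 = 213812 + 205358 = 419170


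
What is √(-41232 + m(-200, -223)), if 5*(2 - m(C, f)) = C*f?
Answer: 5*I*√2006 ≈ 223.94*I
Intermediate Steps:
m(C, f) = 2 - C*f/5
√(-41232 + m(-200, -223)) = √(-41232 + (2 - ⅕*(-200)*(-223))) = √(-41232 + (2 - 8920)) = √(-41232 - 8918) = √(-50150) = 5*I*√2006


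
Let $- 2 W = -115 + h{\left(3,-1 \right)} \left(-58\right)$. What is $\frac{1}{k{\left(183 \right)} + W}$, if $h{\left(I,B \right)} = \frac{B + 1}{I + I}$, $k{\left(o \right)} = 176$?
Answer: $\frac{2}{467} \approx 0.0042827$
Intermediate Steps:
$h{\left(I,B \right)} = \frac{1 + B}{2 I}$
$W = \frac{115}{2}$ ($W = - \frac{-115 + \frac{1 - 1}{2 \cdot 3} \left(-58\right)}{2} = - \frac{-115 + \frac{1}{2} \cdot \frac{1}{3} \cdot 0 \left(-58\right)}{2} = - \frac{-115 + 0 \left(-58\right)}{2} = - \frac{-115 + 0}{2} = \left(- \frac{1}{2}\right) \left(-115\right) = \frac{115}{2} \approx 57.5$)
$\frac{1}{k{\left(183 \right)} + W} = \frac{1}{176 + \frac{115}{2}} = \frac{1}{\frac{467}{2}} = \frac{2}{467}$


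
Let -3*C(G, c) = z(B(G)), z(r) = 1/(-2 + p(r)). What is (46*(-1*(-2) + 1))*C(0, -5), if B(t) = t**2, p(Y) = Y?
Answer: 23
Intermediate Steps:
z(r) = 1/(-2 + r)
C(G, c) = -1/(3*(-2 + G**2))
(46*(-1*(-2) + 1))*C(0, -5) = (46*(-1*(-2) + 1))*(-1/(-6 + 3*0**2)) = (46*(2 + 1))*(-1/(-6 + 3*0)) = (46*3)*(-1/(-6 + 0)) = 138*(-1/(-6)) = 138*(-1*(-1/6)) = 138*(1/6) = 23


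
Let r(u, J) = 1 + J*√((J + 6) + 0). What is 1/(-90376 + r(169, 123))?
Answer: -30125/2721896328 - 41*√129/2721896328 ≈ -1.1239e-5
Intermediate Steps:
r(u, J) = 1 + J*√(6 + J) (r(u, J) = 1 + J*√((6 + J) + 0) = 1 + J*√(6 + J))
1/(-90376 + r(169, 123)) = 1/(-90376 + (1 + 123*√(6 + 123))) = 1/(-90376 + (1 + 123*√129)) = 1/(-90375 + 123*√129)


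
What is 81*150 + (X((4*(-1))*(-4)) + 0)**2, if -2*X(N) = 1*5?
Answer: 48625/4 ≈ 12156.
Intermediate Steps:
X(N) = -5/2
81*150 + (X((4*(-1))*(-4)) + 0)**2 = 81*150 + (-5/2 + 0)**2 = 12150 + (-5/2)**2 = 12150 + 25/4 = 48625/4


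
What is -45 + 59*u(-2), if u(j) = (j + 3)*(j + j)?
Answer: -281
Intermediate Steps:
u(j) = 2*j*(3 + j) (u(j) = (3 + j)*(2*j) = 2*j*(3 + j))
-45 + 59*u(-2) = -45 + 59*(2*(-2)*(3 - 2)) = -45 + 59*(2*(-2)*1) = -45 + 59*(-4) = -45 - 236 = -281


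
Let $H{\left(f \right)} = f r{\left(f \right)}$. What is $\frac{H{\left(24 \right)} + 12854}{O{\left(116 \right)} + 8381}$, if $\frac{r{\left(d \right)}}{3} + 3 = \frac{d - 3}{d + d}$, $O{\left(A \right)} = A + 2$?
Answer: $\frac{25339}{16998} \approx 1.4907$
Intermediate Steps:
$O{\left(A \right)} = 2 + A$
$r{\left(d \right)} = -9 + \frac{3 \left(-3 + d\right)}{2 d}$ ($r{\left(d \right)} = -9 + 3 \frac{d - 3}{d + d} = -9 + 3 \frac{-3 + d}{2 d} = -9 + \frac{3 \left(-3 + d\right)}{2 d}$)
$H{\left(f \right)} = - \frac{9}{2} - \frac{15 f}{2}$ ($H{\left(f \right)} = f \frac{3 \left(-3 - 5 f\right)}{2 f} = - \frac{9}{2} - \frac{15 f}{2}$)
$\frac{H{\left(24 \right)} + 12854}{O{\left(116 \right)} + 8381} = \frac{\left(- \frac{9}{2} - 180\right) + 12854}{\left(2 + 116\right) + 8381} = \frac{\left(- \frac{9}{2} - 180\right) + 12854}{118 + 8381} = \frac{- \frac{369}{2} + 12854}{8499} = \frac{25339}{2} \cdot \frac{1}{8499} = \frac{25339}{16998}$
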